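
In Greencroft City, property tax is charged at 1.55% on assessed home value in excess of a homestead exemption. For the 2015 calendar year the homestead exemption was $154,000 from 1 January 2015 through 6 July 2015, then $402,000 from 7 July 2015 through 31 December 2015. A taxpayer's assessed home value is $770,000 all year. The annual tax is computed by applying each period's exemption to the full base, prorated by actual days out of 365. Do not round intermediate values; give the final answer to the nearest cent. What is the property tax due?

1 January – 6 July 2015: 187 days, exemption $154,000 → ($770,000 − $154,000) × 1.55% × 187/365 = $4,891.7151
7 July – 31 December 2015: 178 days, exemption $402,000 → ($770,000 − $402,000) × 1.55% × 178/365 = $2,781.6767
Total = $7,673.3918

$7,673.39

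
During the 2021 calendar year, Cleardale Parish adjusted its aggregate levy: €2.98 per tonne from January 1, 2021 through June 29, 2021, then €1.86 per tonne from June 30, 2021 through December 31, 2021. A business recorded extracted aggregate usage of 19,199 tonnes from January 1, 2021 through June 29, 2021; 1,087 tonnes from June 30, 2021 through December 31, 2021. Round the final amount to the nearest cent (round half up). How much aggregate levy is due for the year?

January 1 – June 29, 2021: 19,199 tonnes at €2.98/tonne → €57213.02
June 30 – December 31, 2021: 1,087 tonnes at €1.86/tonne → €2021.82

€59234.84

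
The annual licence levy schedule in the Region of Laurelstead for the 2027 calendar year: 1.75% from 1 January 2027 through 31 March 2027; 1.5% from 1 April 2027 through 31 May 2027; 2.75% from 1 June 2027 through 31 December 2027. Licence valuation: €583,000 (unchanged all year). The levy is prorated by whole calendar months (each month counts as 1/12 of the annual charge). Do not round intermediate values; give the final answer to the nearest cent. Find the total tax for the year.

€13,360.42

1 January – 31 March 2027: 3 months at 1.75% → €583,000 × 1.75% × 3/12 = €2,550.6250
1 April – 31 May 2027: 2 months at 1.5% → €583,000 × 1.5% × 2/12 = €1,457.5000
1 June – 31 December 2027: 7 months at 2.75% → €583,000 × 2.75% × 7/12 = €9,352.2917
Total = €13,360.4167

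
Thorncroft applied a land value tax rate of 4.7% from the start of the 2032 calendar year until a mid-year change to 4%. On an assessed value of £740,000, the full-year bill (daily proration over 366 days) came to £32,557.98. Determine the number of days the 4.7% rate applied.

Let d = days at the first rate; then 366 − d days at the second rate.
£740,000 × [4.7%·d + 4%·(366−d)] / 366 = £32,557.98
Solving gives d = 209, so the new rate took effect on 28 July 2032.

209 days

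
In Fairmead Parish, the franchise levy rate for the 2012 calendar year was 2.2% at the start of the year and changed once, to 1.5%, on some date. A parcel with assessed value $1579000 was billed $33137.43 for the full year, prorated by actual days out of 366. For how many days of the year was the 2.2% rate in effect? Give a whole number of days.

313 days

Let d = days at the first rate; then 366 − d days at the second rate.
$1579000 × [2.2%·d + 1.5%·(366−d)] / 366 = $33137.43
Solving gives d = 313, so the new rate took effect on November 9, 2012.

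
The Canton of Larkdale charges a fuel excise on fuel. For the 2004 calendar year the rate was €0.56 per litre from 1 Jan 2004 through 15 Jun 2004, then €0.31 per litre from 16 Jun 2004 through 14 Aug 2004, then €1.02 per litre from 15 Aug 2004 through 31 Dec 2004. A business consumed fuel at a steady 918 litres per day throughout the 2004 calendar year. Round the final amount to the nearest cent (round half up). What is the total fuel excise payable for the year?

€233,080.20

1 Jan – 15 Jun 2004: 167 days × 918 litres/day = 153,306 litres at €0.56/litre → €85,851.36
16 Jun – 14 Aug 2004: 60 days × 918 litres/day = 55,080 litres at €0.31/litre → €17,074.80
15 Aug – 31 Dec 2004: 139 days × 918 litres/day = 127,602 litres at €1.02/litre → €130,154.04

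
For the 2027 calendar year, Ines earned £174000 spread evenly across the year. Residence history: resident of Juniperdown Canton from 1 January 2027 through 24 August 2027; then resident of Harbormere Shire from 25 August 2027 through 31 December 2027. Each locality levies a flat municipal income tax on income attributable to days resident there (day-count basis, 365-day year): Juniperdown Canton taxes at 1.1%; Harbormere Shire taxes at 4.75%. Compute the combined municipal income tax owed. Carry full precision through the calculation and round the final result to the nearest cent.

Juniperdown Canton, 1 January – 24 August 2027: 236 days → £174000 × 1.1% × 236/365 = £1237.5452
Harbormere Shire, 25 August – 31 December 2027: 129 days → £174000 × 4.75% × 129/365 = £2921.0548
Total = £4158.6000

£4158.60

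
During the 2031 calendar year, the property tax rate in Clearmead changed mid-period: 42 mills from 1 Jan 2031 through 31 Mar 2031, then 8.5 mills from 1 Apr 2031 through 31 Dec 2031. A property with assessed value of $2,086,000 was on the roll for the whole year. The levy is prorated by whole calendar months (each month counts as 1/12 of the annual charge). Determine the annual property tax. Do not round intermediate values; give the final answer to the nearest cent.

$35,201.25

1 Jan – 31 Mar 2031: 3 months at 42 mills → $2,086,000 × 4.2% × 3/12 = $21,903.0000
1 Apr – 31 Dec 2031: 9 months at 8.5 mills → $2,086,000 × 0.85% × 9/12 = $13,298.2500
Total = $35,201.2500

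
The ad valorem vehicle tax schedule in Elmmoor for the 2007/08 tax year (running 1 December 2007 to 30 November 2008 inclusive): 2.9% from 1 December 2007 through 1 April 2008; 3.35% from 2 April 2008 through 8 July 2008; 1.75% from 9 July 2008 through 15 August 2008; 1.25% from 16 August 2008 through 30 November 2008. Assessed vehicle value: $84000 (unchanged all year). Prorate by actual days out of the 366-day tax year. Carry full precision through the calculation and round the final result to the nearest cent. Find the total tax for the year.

$2031.72

1 December 2007 – 1 April 2008: 123 days at 2.9% → $84000 × 2.9% × 123/366 = $818.6557
2 April – 8 July 2008: 98 days at 3.35% → $84000 × 3.35% × 98/366 = $753.4754
9 July – 15 August 2008: 38 days at 1.75% → $84000 × 1.75% × 38/366 = $152.6230
16 August – 30 November 2008: 107 days at 1.25% → $84000 × 1.25% × 107/366 = $306.9672
Total = $2031.7213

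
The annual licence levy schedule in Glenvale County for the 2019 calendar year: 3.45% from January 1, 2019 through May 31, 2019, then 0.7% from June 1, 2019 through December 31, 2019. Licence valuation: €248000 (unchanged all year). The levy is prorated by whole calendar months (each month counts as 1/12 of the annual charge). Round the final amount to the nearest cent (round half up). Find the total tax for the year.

€4577.67

January 1 – May 31, 2019: 5 months at 3.45% → €248000 × 3.45% × 5/12 = €3565.0000
June 1 – December 31, 2019: 7 months at 0.7% → €248000 × 0.7% × 7/12 = €1012.6667
Total = €4577.6667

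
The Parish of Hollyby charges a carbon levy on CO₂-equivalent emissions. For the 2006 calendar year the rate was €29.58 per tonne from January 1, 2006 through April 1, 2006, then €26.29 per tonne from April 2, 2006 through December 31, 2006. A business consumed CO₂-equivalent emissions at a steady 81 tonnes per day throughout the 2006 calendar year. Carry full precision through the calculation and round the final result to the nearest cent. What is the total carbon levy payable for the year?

January 1 – April 1, 2006: 91 days × 81 tonnes/day = 7,371 tonnes at €29.58/tonne → €218,034.18
April 2 – December 31, 2006: 274 days × 81 tonnes/day = 22,194 tonnes at €26.29/tonne → €583,480.26

€801,514.44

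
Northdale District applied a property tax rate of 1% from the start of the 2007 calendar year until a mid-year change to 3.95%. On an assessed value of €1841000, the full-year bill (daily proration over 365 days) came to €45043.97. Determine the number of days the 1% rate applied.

Let d = days at the first rate; then 365 − d days at the second rate.
€1841000 × [1%·d + 3.95%·(365−d)] / 365 = €45043.97
Solving gives d = 186, so the new rate took effect on July 6, 2007.

186 days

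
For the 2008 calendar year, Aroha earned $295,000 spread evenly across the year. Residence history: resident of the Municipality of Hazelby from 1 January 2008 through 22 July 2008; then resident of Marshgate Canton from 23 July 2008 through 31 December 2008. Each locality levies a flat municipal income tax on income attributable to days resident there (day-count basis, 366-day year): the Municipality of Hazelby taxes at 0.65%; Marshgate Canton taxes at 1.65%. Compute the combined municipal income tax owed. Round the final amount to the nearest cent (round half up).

$3,223.24

The Municipality of Hazelby, 1 January – 22 July 2008: 204 days → $295,000 × 0.65% × 204/366 = $1,068.7705
Marshgate Canton, 23 July – 31 December 2008: 162 days → $295,000 × 1.65% × 162/366 = $2,154.4672
Total = $3,223.2377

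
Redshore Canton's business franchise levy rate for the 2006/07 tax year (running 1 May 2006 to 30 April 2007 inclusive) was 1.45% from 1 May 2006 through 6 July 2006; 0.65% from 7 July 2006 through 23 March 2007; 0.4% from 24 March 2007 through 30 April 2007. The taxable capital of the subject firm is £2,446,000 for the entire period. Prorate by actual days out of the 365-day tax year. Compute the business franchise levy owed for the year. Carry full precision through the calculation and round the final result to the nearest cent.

1 May – 6 July 2006: 67 days at 1.45% → £2,446,000 × 1.45% × 67/365 = £6,510.3808
7 July 2006 – 23 March 2007: 260 days at 0.65% → £2,446,000 × 0.65% × 260/365 = £11,325.3151
24 March – 30 April 2007: 38 days at 0.4% → £2,446,000 × 0.4% × 38/365 = £1,018.6082
Total = £18,854.3041

£18,854.30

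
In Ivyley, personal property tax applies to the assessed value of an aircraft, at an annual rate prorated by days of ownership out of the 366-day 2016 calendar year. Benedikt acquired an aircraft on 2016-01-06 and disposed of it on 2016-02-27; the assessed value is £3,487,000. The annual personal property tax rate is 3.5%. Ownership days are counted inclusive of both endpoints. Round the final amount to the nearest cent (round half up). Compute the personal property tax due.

Days held (2016-01-06 to 2016-02-27): 53 out of 366
Tax = £3,487,000 × 3.5% × 53/366 = £17,673.1831

£17,673.18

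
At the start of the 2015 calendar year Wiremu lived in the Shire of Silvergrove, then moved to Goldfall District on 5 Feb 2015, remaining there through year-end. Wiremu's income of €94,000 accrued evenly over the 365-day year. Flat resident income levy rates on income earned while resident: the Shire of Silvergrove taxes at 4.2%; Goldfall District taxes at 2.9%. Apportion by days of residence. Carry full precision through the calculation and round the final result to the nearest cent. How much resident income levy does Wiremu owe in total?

The Shire of Silvergrove, 1 Jan – 4 Feb 2015: 35 days → €94,000 × 4.2% × 35/365 = €378.5753
Goldfall District, 5 Feb – 31 Dec 2015: 330 days → €94,000 × 2.9% × 330/365 = €2,464.6027
Total = €2,843.1781

€2,843.18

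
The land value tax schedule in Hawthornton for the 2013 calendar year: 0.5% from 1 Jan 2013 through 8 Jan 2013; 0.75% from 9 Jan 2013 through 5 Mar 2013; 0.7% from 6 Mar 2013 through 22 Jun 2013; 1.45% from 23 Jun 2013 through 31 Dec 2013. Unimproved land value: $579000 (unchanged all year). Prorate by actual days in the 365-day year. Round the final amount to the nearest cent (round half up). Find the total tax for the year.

1 Jan – 8 Jan 2013: 8 days at 0.5% → $579000 × 0.5% × 8/365 = $63.4521
9 Jan – 5 Mar 2013: 56 days at 0.75% → $579000 × 0.75% × 56/365 = $666.2466
6 Mar – 22 Jun 2013: 109 days at 0.7% → $579000 × 0.7% × 109/365 = $1210.3479
23 Jun – 31 Dec 2013: 192 days at 1.45% → $579000 × 1.45% × 192/365 = $4416.2630
Total = $6356.3096

$6356.31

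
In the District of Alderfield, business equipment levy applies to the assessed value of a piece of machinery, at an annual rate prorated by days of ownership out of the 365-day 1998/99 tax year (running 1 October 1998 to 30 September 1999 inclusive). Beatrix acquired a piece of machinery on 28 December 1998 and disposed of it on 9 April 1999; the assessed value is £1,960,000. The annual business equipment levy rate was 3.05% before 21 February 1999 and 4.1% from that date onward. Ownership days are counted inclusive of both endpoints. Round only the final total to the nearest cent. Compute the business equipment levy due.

28 December 1998 – 20 February 1999: 55 days at 3.05% → £1,960,000 × 3.05% × 55/365 = £9,007.9452
21 February – 9 April 1999: 48 days at 4.1% → £1,960,000 × 4.1% × 48/365 = £10,567.8904
Total = £19,575.8356

£19,575.84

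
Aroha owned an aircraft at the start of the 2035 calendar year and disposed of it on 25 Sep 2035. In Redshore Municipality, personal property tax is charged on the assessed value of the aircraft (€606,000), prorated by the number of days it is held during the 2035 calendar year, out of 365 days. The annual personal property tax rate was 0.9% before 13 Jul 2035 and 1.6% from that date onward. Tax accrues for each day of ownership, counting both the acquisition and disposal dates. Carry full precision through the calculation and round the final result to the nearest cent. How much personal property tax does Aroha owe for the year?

€4,876.22

1 Jan – 12 Jul 2035: 193 days at 0.9% → €606,000 × 0.9% × 193/365 = €2,883.8959
13 Jul – 25 Sep 2035: 75 days at 1.6% → €606,000 × 1.6% × 75/365 = €1,992.3288
Total = €4,876.2247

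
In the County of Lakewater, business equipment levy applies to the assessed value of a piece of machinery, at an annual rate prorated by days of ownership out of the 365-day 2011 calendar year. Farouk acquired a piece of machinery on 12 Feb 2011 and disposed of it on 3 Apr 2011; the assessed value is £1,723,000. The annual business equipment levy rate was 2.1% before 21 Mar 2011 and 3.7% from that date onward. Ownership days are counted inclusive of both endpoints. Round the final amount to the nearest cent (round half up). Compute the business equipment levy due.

£6,113.11

12 Feb – 20 Mar 2011: 37 days at 2.1% → £1,723,000 × 2.1% × 37/365 = £3,667.8658
21 Mar – 3 Apr 2011: 14 days at 3.7% → £1,723,000 × 3.7% × 14/365 = £2,445.2438
Total = £6,113.1096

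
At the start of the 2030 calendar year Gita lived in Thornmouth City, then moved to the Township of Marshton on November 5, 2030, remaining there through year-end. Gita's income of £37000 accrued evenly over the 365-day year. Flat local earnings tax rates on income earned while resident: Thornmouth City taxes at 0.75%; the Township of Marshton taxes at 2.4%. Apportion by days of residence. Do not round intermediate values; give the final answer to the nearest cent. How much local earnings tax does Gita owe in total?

Thornmouth City, January 1 – November 4, 2030: 308 days → £37000 × 0.75% × 308/365 = £234.1644
The Township of Marshton, November 5 – December 31, 2030: 57 days → £37000 × 2.4% × 57/365 = £138.6740
Total = £372.8384

£372.84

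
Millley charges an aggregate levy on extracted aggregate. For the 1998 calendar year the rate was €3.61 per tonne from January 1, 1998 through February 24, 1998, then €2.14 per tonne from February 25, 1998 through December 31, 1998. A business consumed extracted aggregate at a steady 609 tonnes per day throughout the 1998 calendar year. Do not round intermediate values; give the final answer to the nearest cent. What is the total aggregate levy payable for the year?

€524,927.55

January 1 – February 24, 1998: 55 days × 609 tonnes/day = 33,495 tonnes at €3.61/tonne → €120,916.95
February 25 – December 31, 1998: 310 days × 609 tonnes/day = 188,790 tonnes at €2.14/tonne → €404,010.60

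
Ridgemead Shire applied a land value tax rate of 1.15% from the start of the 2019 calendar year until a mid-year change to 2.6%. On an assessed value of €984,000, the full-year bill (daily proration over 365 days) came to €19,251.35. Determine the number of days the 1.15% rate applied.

Let d = days at the first rate; then 365 − d days at the second rate.
€984,000 × [1.15%·d + 2.6%·(365−d)] / 365 = €19,251.35
Solving gives d = 162, so the new rate took effect on 12 Jun 2019.

162 days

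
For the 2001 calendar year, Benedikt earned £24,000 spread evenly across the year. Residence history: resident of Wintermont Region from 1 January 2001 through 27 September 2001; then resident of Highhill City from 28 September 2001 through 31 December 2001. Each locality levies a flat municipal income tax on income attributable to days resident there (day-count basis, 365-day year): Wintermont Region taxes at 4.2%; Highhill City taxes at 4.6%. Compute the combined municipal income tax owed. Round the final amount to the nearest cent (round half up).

Wintermont Region, 1 January – 27 September 2001: 270 days → £24,000 × 4.2% × 270/365 = £745.6438
Highhill City, 28 September – 31 December 2001: 95 days → £24,000 × 4.6% × 95/365 = £287.3425
Total = £1,032.9863

£1,032.99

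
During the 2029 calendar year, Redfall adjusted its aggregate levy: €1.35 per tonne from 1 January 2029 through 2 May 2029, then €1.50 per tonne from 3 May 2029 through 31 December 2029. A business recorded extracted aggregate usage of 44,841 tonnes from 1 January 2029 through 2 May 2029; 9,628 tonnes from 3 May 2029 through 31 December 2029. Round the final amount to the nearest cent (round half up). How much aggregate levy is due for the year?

1 January – 2 May 2029: 44,841 tonnes at €1.35/tonne → €60,535.35
3 May – 31 December 2029: 9,628 tonnes at €1.50/tonne → €14,442.00

€74,977.35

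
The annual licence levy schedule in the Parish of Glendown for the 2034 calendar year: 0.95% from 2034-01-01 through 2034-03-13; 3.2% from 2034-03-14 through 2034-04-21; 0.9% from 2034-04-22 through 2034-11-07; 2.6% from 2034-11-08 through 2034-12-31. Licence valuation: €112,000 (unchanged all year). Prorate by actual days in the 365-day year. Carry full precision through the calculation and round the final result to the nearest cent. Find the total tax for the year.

€1,575.98

2034-01-01 to 2034-03-13: 72 days at 0.95% → €112,000 × 0.95% × 72/365 = €209.8849
2034-03-14 to 2034-04-21: 39 days at 3.2% → €112,000 × 3.2% × 39/365 = €382.9479
2034-04-22 to 2034-11-07: 200 days at 0.9% → €112,000 × 0.9% × 200/365 = €552.3288
2034-11-08 to 2034-12-31: 54 days at 2.6% → €112,000 × 2.6% × 54/365 = €430.8164
Total = €1,575.9781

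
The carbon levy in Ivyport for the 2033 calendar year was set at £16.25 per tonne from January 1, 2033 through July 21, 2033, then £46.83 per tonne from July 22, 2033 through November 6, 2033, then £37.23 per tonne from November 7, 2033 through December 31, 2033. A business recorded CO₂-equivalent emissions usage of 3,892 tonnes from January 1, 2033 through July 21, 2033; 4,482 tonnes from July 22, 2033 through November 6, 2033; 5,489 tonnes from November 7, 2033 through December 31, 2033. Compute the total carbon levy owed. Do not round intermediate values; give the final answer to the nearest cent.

£477492.53

January 1 – July 21, 2033: 3,892 tonnes at £16.25/tonne → £63245.00
July 22 – November 6, 2033: 4,482 tonnes at £46.83/tonne → £209892.06
November 7 – December 31, 2033: 5,489 tonnes at £37.23/tonne → £204355.47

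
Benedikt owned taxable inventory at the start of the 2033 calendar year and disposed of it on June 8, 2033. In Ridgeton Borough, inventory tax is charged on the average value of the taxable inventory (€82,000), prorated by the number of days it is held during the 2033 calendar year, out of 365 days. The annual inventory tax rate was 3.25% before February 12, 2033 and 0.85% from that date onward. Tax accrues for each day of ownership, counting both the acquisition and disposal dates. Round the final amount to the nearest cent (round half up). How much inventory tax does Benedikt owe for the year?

€530.08

January 1 – February 11, 2033: 42 days at 3.25% → €82,000 × 3.25% × 42/365 = €306.6575
February 12 – June 8, 2033: 117 days at 0.85% → €82,000 × 0.85% × 117/365 = €223.4219
Total = €530.0795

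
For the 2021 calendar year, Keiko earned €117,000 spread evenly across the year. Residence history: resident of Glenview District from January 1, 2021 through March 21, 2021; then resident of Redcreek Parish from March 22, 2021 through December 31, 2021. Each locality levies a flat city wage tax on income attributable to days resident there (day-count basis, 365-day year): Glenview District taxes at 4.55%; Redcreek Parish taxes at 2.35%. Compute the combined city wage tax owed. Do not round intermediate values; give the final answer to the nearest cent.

Glenview District, January 1 – March 21, 2021: 80 days → €117,000 × 4.55% × 80/365 = €1,166.7945
Redcreek Parish, March 22 – December 31, 2021: 285 days → €117,000 × 2.35% × 285/365 = €2,146.8699
Total = €3,313.6644

€3,313.66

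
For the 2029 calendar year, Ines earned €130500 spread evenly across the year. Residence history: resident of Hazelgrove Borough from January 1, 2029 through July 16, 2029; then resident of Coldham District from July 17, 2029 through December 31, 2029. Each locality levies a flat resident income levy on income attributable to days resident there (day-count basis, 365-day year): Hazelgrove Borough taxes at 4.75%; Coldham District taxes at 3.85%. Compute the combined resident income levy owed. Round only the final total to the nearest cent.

Hazelgrove Borough, January 1 – July 16, 2029: 197 days → €130500 × 4.75% × 197/365 = €3345.6267
Coldham District, July 17 – December 31, 2029: 168 days → €130500 × 3.85% × 168/365 = €2312.5315
Total = €5658.1582

€5658.16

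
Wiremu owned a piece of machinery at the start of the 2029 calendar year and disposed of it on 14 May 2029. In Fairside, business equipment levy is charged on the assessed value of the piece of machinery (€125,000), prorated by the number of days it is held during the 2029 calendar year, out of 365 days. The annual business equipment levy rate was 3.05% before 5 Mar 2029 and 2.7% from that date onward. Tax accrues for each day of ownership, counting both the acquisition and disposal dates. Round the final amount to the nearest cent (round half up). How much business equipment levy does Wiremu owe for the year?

1 Jan – 4 Mar 2029: 63 days at 3.05% → €125,000 × 3.05% × 63/365 = €658.0479
5 Mar – 14 May 2029: 71 days at 2.7% → €125,000 × 2.7% × 71/365 = €656.5068
Total = €1,314.5548

€1,314.55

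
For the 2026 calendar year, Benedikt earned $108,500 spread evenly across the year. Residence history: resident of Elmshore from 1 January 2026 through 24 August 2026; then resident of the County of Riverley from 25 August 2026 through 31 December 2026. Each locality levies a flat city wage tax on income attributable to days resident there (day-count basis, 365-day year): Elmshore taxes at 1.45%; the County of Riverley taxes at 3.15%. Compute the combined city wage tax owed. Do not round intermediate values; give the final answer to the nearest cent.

$2,225.14

Elmshore, 1 January – 24 August 2026: 236 days → $108,500 × 1.45% × 236/365 = $1,017.2247
The County of Riverley, 25 August – 31 December 2026: 129 days → $108,500 × 3.15% × 129/365 = $1,207.9171
Total = $2,225.1418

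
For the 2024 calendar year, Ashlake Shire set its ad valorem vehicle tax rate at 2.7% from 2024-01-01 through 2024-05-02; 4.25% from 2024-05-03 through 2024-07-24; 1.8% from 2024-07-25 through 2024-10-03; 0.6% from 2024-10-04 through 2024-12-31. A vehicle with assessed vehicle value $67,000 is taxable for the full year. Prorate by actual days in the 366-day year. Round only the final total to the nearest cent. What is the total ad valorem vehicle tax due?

$1,585.39

2024-01-01 to 2024-05-02: 123 days at 2.7% → $67,000 × 2.7% × 123/366 = $607.9426
2024-05-03 to 2024-07-24: 83 days at 4.25% → $67,000 × 4.25% × 83/366 = $645.7445
2024-07-25 to 2024-10-03: 71 days at 1.8% → $67,000 × 1.8% × 71/366 = $233.9508
2024-10-04 to 2024-12-31: 89 days at 0.6% → $67,000 × 0.6% × 89/366 = $97.7541
Total = $1,585.3921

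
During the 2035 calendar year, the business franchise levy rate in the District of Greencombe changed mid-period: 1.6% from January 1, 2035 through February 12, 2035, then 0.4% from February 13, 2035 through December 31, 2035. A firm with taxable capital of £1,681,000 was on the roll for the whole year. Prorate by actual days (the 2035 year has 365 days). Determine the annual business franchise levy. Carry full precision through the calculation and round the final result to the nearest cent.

£9,100.43

January 1 – February 12, 2035: 43 days at 1.6% → £1,681,000 × 1.6% × 43/365 = £3,168.5699
February 13 – December 31, 2035: 322 days at 0.4% → £1,681,000 × 0.4% × 322/365 = £5,931.8575
Total = £9,100.4274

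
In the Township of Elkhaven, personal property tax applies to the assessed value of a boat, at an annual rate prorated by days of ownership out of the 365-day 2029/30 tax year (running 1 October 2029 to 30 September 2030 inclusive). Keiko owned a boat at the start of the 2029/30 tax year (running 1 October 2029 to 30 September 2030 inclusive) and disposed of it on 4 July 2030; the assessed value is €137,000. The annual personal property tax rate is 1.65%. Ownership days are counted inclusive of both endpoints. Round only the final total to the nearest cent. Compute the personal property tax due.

€1,715.50

Days held (1 October 2029 – 4 July 2030): 277 out of 365
Tax = €137,000 × 1.65% × 277/365 = €1,715.5027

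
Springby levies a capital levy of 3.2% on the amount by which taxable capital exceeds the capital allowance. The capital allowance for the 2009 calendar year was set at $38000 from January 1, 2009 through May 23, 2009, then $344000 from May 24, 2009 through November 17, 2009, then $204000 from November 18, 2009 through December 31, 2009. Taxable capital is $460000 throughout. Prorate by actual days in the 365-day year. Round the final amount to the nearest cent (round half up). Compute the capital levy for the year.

January 1 – May 23, 2009: 143 days, exemption $38000 → ($460000 − $38000) × 3.2% × 143/365 = $5290.6082
May 24 – November 17, 2009: 178 days, exemption $344000 → ($460000 − $344000) × 3.2% × 178/365 = $1810.2356
November 18 – December 31, 2009: 44 days, exemption $204000 → ($460000 − $204000) × 3.2% × 44/365 = $987.5288
Total = $8088.3726

$8088.37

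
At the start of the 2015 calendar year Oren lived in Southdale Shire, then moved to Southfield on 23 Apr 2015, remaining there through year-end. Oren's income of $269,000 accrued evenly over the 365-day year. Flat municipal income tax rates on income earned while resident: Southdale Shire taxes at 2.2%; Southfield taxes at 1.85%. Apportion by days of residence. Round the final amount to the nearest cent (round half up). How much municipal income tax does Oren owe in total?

Southdale Shire, 1 Jan – 22 Apr 2015: 112 days → $269,000 × 2.2% × 112/365 = $1,815.9342
Southfield, 23 Apr – 31 Dec 2015: 253 days → $269,000 × 1.85% × 253/365 = $3,449.4644
Total = $5,265.3986

$5,265.40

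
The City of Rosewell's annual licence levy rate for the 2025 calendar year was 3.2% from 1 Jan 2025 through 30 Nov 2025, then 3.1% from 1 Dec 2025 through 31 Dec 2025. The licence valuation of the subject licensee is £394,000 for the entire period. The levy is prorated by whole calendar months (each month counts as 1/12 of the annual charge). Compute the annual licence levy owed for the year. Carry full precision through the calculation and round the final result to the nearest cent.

1 Jan – 30 Nov 2025: 11 months at 3.2% → £394,000 × 3.2% × 11/12 = £11,557.3333
1 Dec – 31 Dec 2025: 1 month at 3.1% → £394,000 × 3.1% × 1/12 = £1,017.8333
Total = £12,575.1667

£12,575.17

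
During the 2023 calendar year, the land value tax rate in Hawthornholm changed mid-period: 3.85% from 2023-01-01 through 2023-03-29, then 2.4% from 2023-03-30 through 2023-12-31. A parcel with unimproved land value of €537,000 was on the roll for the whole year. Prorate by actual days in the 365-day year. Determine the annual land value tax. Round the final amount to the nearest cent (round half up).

2023-01-01 to 2023-03-29: 88 days at 3.85% → €537,000 × 3.85% × 88/365 = €4,984.5370
2023-03-30 to 2023-12-31: 277 days at 2.4% → €537,000 × 2.4% × 277/365 = €9,780.7562
Total = €14,765.2932

€14,765.29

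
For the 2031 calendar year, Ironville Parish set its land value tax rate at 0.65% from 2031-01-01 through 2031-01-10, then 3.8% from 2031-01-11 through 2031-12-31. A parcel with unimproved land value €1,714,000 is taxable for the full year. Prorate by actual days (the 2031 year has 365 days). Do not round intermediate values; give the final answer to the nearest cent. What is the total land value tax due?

€63,652.79

2031-01-01 to 2031-01-10: 10 days at 0.65% → €1,714,000 × 0.65% × 10/365 = €305.2329
2031-01-11 to 2031-12-31: 355 days at 3.8% → €1,714,000 × 3.8% × 355/365 = €63,347.5616
Total = €63,652.7945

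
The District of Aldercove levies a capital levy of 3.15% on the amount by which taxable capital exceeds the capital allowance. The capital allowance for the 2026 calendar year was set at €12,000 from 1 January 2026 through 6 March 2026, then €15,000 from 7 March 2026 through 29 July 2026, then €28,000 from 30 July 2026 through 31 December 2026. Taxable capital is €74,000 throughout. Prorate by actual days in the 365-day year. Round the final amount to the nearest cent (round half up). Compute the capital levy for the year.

1 January – 6 March 2026: 65 days, exemption €12,000 → (€74,000 − €12,000) × 3.15% × 65/365 = €347.7945
7 March – 29 July 2026: 145 days, exemption €15,000 → (€74,000 − €15,000) × 3.15% × 145/365 = €738.3082
30 July – 31 December 2026: 155 days, exemption €28,000 → (€74,000 − €28,000) × 3.15% × 155/365 = €615.3288
Total = €1,701.4315

€1,701.43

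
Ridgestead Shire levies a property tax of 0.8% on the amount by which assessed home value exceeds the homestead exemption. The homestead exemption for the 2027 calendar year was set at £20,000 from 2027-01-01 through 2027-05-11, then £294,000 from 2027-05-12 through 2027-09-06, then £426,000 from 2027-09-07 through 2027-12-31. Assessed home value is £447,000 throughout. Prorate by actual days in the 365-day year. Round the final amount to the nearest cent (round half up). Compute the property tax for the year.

£1,675.11

2027-01-01 to 2027-05-11: 131 days, exemption £20,000 → (£447,000 − £20,000) × 0.8% × 131/365 = £1,226.0164
2027-05-12 to 2027-09-06: 118 days, exemption £294,000 → (£447,000 − £294,000) × 0.8% × 118/365 = £395.7041
2027-09-07 to 2027-12-31: 116 days, exemption £426,000 → (£447,000 − £426,000) × 0.8% × 116/365 = £53.3918
Total = £1,675.1123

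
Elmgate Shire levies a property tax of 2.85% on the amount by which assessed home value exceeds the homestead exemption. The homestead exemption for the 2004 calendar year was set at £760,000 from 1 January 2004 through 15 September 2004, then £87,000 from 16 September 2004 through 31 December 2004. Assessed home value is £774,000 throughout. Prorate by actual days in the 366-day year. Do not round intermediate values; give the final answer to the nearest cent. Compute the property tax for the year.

£6,006.41

1 January – 15 September 2004: 259 days, exemption £760,000 → (£774,000 − £760,000) × 2.85% × 259/366 = £282.3525
16 September – 31 December 2004: 107 days, exemption £87,000 → (£774,000 − £87,000) × 2.85% × 107/366 = £5,724.0615
Total = £6,006.4139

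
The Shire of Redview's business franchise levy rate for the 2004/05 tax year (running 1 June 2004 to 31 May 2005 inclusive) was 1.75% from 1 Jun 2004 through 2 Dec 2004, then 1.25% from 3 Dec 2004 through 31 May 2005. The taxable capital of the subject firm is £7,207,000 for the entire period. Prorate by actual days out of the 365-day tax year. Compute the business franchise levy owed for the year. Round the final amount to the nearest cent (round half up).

1 Jun – 2 Dec 2004: 185 days at 1.75% → £7,207,000 × 1.75% × 185/365 = £63,925.1027
3 Dec 2004 – 31 May 2005: 180 days at 1.25% → £7,207,000 × 1.25% × 180/365 = £44,426.7123
Total = £108,351.8151

£108,351.82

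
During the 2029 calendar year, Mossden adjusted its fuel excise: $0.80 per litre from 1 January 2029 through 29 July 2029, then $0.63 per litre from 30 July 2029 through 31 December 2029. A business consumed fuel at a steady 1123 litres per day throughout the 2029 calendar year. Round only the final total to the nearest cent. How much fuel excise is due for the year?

1 January – 29 July 2029: 210 days × 1123 litres/day = 235,830 litres at $0.80/litre → $188664.00
30 July – 31 December 2029: 155 days × 1123 litres/day = 174,065 litres at $0.63/litre → $109660.95

$298324.95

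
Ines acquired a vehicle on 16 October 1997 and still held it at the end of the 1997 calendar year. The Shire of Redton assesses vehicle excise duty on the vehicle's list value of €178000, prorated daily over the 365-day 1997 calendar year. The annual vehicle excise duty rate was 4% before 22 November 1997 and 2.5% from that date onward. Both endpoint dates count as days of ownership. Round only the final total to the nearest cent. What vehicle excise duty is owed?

16 October – 21 November 1997: 37 days at 4% → €178000 × 4% × 37/365 = €721.7534
22 November – 31 December 1997: 40 days at 2.5% → €178000 × 2.5% × 40/365 = €487.6712
Total = €1209.4247

€1209.42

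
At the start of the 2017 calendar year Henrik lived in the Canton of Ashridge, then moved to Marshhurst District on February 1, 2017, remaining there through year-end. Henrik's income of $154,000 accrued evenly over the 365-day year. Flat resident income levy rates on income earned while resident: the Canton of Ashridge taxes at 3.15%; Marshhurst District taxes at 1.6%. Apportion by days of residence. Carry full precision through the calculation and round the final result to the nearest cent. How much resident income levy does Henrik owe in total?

$2,666.73

The Canton of Ashridge, January 1 – January 31, 2017: 31 days → $154,000 × 3.15% × 31/365 = $412.0027
Marshhurst District, February 1 – December 31, 2017: 334 days → $154,000 × 1.6% × 334/365 = $2,254.7288
Total = $2,666.7315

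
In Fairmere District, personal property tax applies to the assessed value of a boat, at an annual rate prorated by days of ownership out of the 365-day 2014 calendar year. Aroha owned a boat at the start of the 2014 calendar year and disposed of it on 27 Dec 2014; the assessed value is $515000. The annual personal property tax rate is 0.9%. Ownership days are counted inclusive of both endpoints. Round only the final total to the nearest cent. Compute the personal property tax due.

$4584.21

Days held (1 Jan – 27 Dec 2014): 361 out of 365
Tax = $515000 × 0.9% × 361/365 = $4584.2055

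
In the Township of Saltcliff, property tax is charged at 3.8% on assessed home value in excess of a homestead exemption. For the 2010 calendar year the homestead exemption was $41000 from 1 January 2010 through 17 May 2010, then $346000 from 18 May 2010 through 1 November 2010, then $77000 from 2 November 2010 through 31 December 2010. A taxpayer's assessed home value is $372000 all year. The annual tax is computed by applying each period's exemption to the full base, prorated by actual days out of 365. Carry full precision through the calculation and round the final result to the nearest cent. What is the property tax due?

$7018.55

1 January – 17 May 2010: 137 days, exemption $41000 → ($372000 − $41000) × 3.8% × 137/365 = $4721.0575
18 May – 1 November 2010: 168 days, exemption $346000 → ($372000 − $346000) × 3.8% × 168/365 = $454.7507
2 November – 31 December 2010: 60 days, exemption $77000 → ($372000 − $77000) × 3.8% × 60/365 = $1842.7397
Total = $7018.5479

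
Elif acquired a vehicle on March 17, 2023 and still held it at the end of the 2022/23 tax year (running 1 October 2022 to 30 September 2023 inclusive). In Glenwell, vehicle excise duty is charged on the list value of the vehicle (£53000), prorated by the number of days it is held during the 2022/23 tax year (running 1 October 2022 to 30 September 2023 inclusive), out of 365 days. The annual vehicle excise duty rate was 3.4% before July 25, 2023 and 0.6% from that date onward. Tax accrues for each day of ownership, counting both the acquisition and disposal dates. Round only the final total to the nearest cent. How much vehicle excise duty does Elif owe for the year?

March 17 – July 24, 2023: 130 days at 3.4% → £53000 × 3.4% × 130/365 = £641.8082
July 25 – September 30, 2023: 68 days at 0.6% → £53000 × 0.6% × 68/365 = £59.2438
Total = £701.0521

£701.05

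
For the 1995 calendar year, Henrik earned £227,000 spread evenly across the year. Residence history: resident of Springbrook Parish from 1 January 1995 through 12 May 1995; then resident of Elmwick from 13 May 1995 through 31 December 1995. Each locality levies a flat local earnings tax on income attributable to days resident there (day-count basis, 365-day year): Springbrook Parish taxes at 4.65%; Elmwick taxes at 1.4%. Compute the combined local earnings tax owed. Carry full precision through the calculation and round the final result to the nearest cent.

£5,846.03

Springbrook Parish, 1 January – 12 May 1995: 132 days → £227,000 × 4.65% × 132/365 = £3,817.3315
Elmwick, 13 May – 31 December 1995: 233 days → £227,000 × 1.4% × 233/365 = £2,028.6959
Total = £5,846.0274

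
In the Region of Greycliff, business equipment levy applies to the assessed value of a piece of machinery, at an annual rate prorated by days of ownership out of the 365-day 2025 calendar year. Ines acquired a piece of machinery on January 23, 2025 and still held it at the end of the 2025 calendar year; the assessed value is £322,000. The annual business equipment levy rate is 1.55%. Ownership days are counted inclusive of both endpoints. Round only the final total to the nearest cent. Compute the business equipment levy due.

Days held (January 23 – December 31, 2025): 343 out of 365
Tax = £322,000 × 1.55% × 343/365 = £4,690.1726

£4,690.17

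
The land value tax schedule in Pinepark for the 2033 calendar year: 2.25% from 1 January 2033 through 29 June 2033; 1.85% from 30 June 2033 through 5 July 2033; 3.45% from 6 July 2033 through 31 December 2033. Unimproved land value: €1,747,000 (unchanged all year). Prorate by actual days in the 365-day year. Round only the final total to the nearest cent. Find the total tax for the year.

€49,473.60

1 January – 29 June 2033: 180 days at 2.25% → €1,747,000 × 2.25% × 180/365 = €19,384.5205
30 June – 5 July 2033: 6 days at 1.85% → €1,747,000 × 1.85% × 6/365 = €531.2795
6 July – 31 December 2033: 179 days at 3.45% → €1,747,000 × 3.45% × 179/365 = €29,557.8041
Total = €49,473.6041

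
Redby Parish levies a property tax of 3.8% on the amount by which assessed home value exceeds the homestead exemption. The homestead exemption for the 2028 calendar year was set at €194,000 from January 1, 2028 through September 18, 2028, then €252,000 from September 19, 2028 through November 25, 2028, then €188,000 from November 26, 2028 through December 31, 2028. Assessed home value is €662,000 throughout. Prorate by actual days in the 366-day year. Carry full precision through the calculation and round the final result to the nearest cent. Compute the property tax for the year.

January 1 – September 18, 2028: 262 days, exemption €194,000 → (€662,000 − €194,000) × 3.8% × 262/366 = €12,730.6230
September 19 – November 25, 2028: 68 days, exemption €252,000 → (€662,000 − €252,000) × 3.8% × 68/366 = €2,894.6448
November 26 – December 31, 2028: 36 days, exemption €188,000 → (€662,000 − €188,000) × 3.8% × 36/366 = €1,771.6721
Total = €17,396.9399

€17,396.94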